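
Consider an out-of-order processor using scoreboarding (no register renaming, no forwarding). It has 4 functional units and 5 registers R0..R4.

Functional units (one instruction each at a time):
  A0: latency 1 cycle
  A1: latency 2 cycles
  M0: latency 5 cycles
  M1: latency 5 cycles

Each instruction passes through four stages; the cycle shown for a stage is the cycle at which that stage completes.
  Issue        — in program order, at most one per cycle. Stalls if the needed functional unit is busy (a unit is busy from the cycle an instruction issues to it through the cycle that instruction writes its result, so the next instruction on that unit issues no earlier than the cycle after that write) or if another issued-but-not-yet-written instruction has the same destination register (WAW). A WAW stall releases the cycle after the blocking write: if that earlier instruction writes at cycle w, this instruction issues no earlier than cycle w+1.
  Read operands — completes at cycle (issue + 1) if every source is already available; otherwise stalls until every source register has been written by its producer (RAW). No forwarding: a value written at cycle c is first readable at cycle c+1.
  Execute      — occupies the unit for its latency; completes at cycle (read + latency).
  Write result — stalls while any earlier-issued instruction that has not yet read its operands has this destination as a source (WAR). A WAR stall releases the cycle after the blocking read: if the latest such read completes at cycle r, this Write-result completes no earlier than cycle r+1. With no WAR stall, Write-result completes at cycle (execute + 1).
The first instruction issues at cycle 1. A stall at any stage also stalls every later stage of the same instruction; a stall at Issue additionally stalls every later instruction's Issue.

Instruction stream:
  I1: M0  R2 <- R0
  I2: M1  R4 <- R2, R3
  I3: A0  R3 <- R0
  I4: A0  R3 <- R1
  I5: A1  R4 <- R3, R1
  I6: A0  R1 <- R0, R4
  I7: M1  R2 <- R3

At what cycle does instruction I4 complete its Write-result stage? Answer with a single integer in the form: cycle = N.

I1 -> (1, 2, 7, 8)
I2 -> (2, 9, 14, 15)  // RAW R2: wait I1 write@8
I3 -> (3, 4, 5, 10)  // WAR R3: wait I2 read@9
I4 -> (11, 12, 13, 14)  // struct: A0 busy until I3 writes@10
I5 -> (16, 17, 19, 20)  // WAW R4: wait I2 write@15
I6 -> (17, 21, 22, 23)  // RAW R4: wait I5 write@20
I7 -> (18, 19, 24, 25)

cycle = 14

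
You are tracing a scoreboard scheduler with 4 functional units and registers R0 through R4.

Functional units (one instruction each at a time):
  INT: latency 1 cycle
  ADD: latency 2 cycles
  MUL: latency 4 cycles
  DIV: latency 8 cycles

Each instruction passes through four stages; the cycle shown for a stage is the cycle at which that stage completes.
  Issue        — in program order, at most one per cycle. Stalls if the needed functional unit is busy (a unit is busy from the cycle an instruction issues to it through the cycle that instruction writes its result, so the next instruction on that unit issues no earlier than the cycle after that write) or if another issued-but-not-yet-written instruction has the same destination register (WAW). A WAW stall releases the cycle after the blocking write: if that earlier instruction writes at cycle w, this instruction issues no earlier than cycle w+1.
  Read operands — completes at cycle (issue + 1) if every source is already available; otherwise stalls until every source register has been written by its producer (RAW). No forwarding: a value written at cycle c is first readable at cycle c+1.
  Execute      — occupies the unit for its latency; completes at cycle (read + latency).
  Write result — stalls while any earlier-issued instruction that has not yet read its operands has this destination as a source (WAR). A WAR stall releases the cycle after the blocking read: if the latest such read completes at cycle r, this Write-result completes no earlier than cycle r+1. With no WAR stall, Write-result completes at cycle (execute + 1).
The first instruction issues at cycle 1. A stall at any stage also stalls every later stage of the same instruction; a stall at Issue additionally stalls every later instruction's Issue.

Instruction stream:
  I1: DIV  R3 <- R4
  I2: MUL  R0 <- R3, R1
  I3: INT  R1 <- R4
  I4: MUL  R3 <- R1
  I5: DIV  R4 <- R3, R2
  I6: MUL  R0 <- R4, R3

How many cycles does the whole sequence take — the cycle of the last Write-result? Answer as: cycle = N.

cycle 1: issue I1 (DIV)
cycle 2: I1 read-ops; issue I2 (MUL)
cycle 3: issue I3 (INT)
cycle 4: I3 read-ops
cycle 5: I3 finished on INT
cycle 10: I1 finished on DIV
cycle 11: I1→R3
cycle 12: I2 read-ops
cycle 13: I3→R1
cycle 16: I2 finished on MUL
cycle 17: I2→R0
cycle 18: issue I4 (MUL)
cycle 19: I4 read-ops; issue I5 (DIV)
cycle 23: I4 finished on MUL
cycle 24: I4→R3
cycle 25: I5 read-ops; issue I6 (MUL)
cycle 33: I5 finished on DIV
cycle 34: I5→R4
cycle 35: I6 read-ops
cycle 39: I6 finished on MUL
cycle 40: I6→R0

cycle = 40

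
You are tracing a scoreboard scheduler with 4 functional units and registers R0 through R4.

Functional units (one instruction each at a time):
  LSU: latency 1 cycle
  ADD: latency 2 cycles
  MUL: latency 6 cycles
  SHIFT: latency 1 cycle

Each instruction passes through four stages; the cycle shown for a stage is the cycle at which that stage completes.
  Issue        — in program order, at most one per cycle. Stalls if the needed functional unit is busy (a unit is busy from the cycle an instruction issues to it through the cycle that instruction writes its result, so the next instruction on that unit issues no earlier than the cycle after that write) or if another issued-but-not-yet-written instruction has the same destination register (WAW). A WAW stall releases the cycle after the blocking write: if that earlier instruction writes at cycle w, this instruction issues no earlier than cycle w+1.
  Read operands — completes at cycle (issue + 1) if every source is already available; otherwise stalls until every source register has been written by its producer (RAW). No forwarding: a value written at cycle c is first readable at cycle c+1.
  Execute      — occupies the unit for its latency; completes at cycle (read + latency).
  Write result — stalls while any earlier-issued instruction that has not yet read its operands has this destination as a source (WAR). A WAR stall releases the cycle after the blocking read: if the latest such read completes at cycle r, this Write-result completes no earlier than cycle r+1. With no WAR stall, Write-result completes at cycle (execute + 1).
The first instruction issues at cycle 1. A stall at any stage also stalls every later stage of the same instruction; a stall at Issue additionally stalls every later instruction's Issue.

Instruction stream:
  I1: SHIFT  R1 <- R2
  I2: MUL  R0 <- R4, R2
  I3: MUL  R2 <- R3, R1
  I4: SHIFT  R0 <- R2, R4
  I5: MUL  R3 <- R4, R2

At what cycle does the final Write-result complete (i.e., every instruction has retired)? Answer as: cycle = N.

1) issue 1, read 2, done 3, write 4
2) issue 2, read 3, done 9, write 10
3) issue 11, read 12, done 18, write 19  <struct: MUL busy until I2 writes@10>
4) issue 12, read 20, done 21, write 22  <RAW R2: wait I3 write@19>
5) issue 20, read 21, done 27, write 28  <struct: MUL busy until I3 writes@19>

cycle = 28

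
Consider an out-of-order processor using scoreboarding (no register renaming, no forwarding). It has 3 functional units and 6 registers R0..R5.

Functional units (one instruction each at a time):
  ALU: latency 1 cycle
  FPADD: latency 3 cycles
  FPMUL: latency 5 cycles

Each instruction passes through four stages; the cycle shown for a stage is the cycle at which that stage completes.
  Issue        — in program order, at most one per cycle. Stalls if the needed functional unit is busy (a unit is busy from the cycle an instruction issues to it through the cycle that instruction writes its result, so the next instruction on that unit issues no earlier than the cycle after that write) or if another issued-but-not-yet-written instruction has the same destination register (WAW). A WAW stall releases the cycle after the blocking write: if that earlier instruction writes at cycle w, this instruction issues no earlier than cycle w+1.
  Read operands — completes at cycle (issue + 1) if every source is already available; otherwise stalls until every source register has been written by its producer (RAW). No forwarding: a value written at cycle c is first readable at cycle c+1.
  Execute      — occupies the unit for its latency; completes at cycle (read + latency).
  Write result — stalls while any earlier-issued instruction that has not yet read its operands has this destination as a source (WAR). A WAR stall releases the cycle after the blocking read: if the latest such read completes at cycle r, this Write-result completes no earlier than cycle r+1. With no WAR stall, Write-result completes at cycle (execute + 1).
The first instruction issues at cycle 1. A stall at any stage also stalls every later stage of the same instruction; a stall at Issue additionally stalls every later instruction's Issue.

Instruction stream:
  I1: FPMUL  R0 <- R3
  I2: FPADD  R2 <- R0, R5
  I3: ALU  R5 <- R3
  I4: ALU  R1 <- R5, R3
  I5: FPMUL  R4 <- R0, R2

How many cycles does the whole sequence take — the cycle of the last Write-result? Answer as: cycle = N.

t=1  I1→FPMUL
t=2  I1 RO | I2→FPADD
t=3  I3→ALU
t=4  I3 RO
t=5  I3 EX
t=7  I1 EX
t=8  I1 WR R0
t=9  I2 RO
t=10  I3 WR R5
t=11  I4→ALU
t=12  I2 EX | I4 RO | I5→FPMUL
t=13  I2 WR R2 | I4 EX
t=14  I4 WR R1 | I5 RO
t=19  I5 EX
t=20  I5 WR R4

cycle = 20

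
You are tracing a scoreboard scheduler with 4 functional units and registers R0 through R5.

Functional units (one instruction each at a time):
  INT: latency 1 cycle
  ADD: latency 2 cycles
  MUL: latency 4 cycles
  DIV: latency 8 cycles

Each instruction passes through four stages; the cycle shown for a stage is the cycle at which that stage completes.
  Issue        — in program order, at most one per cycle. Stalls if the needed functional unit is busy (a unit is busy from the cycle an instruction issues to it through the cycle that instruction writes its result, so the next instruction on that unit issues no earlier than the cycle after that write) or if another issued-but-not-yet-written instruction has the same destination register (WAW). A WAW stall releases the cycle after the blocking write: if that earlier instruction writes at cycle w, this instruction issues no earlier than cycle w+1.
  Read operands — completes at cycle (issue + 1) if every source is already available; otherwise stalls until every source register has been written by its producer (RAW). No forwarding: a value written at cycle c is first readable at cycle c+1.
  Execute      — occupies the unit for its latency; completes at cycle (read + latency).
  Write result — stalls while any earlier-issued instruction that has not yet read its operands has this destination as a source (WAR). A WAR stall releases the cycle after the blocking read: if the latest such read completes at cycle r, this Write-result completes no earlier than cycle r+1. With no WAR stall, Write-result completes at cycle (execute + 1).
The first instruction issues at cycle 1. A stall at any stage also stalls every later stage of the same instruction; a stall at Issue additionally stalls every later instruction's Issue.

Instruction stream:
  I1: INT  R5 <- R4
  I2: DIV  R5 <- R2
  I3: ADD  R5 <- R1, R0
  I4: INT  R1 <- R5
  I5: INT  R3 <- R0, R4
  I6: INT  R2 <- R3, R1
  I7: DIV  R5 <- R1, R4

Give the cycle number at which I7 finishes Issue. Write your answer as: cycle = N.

cycle = 29

I1  is:1  ro:2  ex:3  wr:4
I2  is:5  ro:6  ex:14  wr:15  — WAW R5: wait I1 write@4
I3  is:16  ro:17  ex:19  wr:20  — WAW R5: wait I2 write@15
I4  is:17  ro:21  ex:22  wr:23  — RAW R5: wait I3 write@20
I5  is:24  ro:25  ex:26  wr:27  — struct: INT busy until I4 writes@23
I6  is:28  ro:29  ex:30  wr:31  — struct: INT busy until I5 writes@27
I7  is:29  ro:30  ex:38  wr:39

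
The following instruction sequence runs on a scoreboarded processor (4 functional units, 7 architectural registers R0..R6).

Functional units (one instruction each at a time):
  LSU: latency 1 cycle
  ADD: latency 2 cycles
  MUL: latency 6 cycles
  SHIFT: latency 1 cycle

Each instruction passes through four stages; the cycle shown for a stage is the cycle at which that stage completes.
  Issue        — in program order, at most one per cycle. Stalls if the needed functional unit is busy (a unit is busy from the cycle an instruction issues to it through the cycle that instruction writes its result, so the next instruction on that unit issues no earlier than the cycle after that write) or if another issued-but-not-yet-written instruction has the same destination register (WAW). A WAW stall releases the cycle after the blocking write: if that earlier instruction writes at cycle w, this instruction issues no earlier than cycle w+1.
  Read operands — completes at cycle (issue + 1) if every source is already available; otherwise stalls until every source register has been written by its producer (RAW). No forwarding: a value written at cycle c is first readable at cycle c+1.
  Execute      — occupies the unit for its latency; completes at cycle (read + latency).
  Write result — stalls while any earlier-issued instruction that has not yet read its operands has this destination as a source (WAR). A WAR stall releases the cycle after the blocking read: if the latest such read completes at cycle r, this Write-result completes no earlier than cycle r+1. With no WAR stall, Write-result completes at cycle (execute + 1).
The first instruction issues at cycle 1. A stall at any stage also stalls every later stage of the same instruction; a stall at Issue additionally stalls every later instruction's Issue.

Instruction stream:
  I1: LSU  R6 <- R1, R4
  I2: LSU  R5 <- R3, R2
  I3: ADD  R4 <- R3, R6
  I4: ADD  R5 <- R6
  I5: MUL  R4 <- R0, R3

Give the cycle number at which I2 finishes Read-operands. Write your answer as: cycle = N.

cycle = 6

I1: IS=1 RO=2 EX=3 WR=4
I2: IS=5 RO=6 EX=7 WR=8  [struct: LSU busy until I1 writes@4]
I3: IS=6 RO=7 EX=9 WR=10
I4: IS=11 RO=12 EX=14 WR=15  [struct: ADD busy until I3 writes@10]
I5: IS=12 RO=13 EX=19 WR=20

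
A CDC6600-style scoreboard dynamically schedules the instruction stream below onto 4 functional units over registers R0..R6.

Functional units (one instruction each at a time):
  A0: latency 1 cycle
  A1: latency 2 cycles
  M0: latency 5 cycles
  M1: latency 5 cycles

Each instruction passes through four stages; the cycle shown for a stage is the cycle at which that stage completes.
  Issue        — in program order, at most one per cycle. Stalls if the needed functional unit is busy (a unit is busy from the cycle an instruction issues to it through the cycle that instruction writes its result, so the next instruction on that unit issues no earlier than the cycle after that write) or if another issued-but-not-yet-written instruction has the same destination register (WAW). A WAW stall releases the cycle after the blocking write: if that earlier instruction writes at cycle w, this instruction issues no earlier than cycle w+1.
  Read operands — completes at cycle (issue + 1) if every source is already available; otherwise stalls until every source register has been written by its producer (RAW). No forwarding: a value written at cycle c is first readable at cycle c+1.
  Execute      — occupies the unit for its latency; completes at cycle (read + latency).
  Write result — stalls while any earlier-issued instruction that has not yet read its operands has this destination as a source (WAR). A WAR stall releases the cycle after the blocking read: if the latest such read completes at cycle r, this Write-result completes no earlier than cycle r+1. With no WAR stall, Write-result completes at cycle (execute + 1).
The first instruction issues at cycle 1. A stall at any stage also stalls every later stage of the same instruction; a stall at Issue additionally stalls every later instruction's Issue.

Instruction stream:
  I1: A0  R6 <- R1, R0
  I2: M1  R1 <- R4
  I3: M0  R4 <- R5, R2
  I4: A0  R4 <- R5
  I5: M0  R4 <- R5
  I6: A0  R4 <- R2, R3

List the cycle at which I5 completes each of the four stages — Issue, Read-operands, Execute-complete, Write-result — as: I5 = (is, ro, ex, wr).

I5 = (15, 16, 21, 22)

I1  is:1  ro:2  ex:3  wr:4
I2  is:2  ro:3  ex:8  wr:9
I3  is:3  ro:4  ex:9  wr:10
I4  is:11  ro:12  ex:13  wr:14  — WAW R4: wait I3 write@10
I5  is:15  ro:16  ex:21  wr:22  — WAW R4: wait I4 write@14
I6  is:23  ro:24  ex:25  wr:26  — WAW R4: wait I5 write@22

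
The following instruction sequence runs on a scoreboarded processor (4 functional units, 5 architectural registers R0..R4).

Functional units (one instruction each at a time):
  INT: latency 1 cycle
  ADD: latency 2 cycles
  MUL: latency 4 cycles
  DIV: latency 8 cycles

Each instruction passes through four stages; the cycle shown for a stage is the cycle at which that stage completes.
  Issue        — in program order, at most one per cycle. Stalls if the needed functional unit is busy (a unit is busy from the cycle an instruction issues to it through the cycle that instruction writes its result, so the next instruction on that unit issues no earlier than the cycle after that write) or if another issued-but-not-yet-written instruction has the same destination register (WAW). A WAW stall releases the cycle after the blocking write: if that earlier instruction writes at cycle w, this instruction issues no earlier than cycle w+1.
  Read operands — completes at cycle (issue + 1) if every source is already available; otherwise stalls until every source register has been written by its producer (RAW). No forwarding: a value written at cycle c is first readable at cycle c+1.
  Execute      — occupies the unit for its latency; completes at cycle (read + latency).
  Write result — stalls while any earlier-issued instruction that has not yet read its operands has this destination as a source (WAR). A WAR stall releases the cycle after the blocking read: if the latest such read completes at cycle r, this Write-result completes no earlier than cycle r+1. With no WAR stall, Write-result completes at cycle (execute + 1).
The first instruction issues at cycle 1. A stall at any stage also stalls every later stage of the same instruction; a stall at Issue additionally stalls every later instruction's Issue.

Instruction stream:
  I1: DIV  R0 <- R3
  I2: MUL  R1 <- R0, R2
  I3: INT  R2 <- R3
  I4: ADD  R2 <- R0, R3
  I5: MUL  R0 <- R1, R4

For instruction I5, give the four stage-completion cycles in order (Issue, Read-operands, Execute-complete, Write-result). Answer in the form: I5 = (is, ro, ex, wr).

I5 = (18, 19, 23, 24)

c1: I1→DIV
c2: I1 RO; I2→MUL
c3: I3→INT
c4: I3 RO
c5: I3 EX
c10: I1 EX
c11: I1 WR R0
c12: I2 RO
c13: I3 WR R2
c14: I4→ADD
c15: I4 RO
c16: I2 EX
c17: I2 WR R1; I4 EX
c18: I4 WR R2; I5→MUL
c19: I5 RO
c23: I5 EX
c24: I5 WR R0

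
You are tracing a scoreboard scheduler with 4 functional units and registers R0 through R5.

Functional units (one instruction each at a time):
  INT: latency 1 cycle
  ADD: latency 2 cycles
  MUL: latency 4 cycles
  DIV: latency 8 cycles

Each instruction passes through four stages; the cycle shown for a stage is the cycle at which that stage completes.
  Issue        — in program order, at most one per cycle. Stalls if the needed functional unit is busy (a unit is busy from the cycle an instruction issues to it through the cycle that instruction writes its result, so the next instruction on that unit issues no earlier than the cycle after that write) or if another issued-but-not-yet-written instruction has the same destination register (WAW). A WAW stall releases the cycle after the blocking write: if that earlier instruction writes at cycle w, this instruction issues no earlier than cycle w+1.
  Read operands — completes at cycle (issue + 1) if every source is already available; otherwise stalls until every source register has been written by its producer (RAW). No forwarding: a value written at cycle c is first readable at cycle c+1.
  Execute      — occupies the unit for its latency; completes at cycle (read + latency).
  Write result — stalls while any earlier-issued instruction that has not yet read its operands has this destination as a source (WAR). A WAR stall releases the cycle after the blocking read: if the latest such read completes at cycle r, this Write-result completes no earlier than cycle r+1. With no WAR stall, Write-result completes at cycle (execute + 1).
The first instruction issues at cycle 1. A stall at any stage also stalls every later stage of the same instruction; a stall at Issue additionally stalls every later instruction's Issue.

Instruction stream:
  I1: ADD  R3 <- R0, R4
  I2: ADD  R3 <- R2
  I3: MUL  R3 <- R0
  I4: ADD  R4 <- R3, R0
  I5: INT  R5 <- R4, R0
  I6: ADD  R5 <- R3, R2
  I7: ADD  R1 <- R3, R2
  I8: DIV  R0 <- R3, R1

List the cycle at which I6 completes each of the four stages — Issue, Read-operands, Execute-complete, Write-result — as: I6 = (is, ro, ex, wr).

I1: IS=1 RO=2 EX=4 WR=5
I2: IS=6 RO=7 EX=9 WR=10  [struct: ADD busy until I1 writes@5]
I3: IS=11 RO=12 EX=16 WR=17  [WAW R3: wait I2 write@10]
I4: IS=12 RO=18 EX=20 WR=21  [RAW R3: wait I3 write@17]
I5: IS=13 RO=22 EX=23 WR=24  [RAW R4: wait I4 write@21]
I6: IS=25 RO=26 EX=28 WR=29  [WAW R5: wait I5 write@24]
I7: IS=30 RO=31 EX=33 WR=34  [struct: ADD busy until I6 writes@29]
I8: IS=31 RO=35 EX=43 WR=44  [RAW R1: wait I7 write@34]

I6 = (25, 26, 28, 29)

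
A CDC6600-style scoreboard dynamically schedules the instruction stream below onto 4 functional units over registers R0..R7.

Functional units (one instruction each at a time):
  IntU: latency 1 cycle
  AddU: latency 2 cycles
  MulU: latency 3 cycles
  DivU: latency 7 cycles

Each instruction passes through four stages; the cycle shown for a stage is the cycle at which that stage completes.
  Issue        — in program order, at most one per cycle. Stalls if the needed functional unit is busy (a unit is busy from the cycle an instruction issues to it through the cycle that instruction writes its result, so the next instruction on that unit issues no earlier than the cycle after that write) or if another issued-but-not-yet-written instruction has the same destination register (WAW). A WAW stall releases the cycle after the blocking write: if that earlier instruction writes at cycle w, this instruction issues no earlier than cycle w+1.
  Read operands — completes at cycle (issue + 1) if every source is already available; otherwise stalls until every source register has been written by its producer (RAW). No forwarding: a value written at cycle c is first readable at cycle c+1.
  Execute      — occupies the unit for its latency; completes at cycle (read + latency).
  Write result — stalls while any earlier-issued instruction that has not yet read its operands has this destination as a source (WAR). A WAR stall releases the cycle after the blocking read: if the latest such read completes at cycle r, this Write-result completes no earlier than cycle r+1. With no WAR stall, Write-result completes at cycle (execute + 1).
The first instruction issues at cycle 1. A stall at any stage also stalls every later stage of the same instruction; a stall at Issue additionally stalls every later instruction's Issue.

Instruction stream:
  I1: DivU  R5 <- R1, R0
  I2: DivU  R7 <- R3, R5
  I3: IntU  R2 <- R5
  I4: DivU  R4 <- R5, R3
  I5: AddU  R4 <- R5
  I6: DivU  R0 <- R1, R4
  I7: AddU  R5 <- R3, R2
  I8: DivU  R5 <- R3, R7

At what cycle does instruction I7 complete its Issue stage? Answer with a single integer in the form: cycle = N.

[1] I1 dispatched to DivU
[2] I1 operands ready
[9] I1 complete
[10] R5←I1
[11] I2 dispatched to DivU
[12] I2 operands ready, I3 dispatched to IntU
[13] I3 operands ready
[14] I3 complete
[15] R2←I3
[19] I2 complete
[20] R7←I2
[21] I4 dispatched to DivU
[22] I4 operands ready
[29] I4 complete
[30] R4←I4
[31] I5 dispatched to AddU
[32] I5 operands ready, I6 dispatched to DivU
[34] I5 complete
[35] R4←I5
[36] I6 operands ready, I7 dispatched to AddU
[37] I7 operands ready
[39] I7 complete
[40] R5←I7
[43] I6 complete
[44] R0←I6
[45] I8 dispatched to DivU
[46] I8 operands ready
[53] I8 complete
[54] R5←I8

cycle = 36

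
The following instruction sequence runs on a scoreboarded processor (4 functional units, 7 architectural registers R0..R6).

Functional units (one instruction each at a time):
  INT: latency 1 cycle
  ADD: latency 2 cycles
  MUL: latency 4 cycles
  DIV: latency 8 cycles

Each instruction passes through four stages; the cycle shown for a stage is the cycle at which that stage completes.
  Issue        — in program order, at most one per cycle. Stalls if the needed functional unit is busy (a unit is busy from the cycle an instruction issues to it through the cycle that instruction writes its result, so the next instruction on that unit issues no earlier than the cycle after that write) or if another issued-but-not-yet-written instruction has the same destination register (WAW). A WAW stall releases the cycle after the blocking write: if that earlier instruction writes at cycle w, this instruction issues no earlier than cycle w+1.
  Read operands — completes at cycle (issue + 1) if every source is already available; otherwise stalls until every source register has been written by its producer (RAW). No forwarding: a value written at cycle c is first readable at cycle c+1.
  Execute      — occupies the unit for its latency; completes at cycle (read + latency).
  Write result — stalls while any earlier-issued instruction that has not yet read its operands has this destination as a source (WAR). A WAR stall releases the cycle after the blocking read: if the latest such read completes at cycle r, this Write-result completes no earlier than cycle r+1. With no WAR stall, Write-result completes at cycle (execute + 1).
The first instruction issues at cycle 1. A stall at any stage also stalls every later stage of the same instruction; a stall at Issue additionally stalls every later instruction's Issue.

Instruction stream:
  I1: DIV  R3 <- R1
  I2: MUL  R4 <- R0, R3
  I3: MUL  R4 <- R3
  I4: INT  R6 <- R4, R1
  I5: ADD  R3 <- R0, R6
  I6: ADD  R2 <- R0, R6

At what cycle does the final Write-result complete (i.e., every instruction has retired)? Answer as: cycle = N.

cycle = 36

[1] I1→DIV
[2] I1 RO · I2→MUL
[10] I1 EX
[11] I1 WR R3
[12] I2 RO
[16] I2 EX
[17] I2 WR R4
[18] I3→MUL
[19] I3 RO · I4→INT
[20] I5→ADD
[23] I3 EX
[24] I3 WR R4
[25] I4 RO
[26] I4 EX
[27] I4 WR R6
[28] I5 RO
[30] I5 EX
[31] I5 WR R3
[32] I6→ADD
[33] I6 RO
[35] I6 EX
[36] I6 WR R2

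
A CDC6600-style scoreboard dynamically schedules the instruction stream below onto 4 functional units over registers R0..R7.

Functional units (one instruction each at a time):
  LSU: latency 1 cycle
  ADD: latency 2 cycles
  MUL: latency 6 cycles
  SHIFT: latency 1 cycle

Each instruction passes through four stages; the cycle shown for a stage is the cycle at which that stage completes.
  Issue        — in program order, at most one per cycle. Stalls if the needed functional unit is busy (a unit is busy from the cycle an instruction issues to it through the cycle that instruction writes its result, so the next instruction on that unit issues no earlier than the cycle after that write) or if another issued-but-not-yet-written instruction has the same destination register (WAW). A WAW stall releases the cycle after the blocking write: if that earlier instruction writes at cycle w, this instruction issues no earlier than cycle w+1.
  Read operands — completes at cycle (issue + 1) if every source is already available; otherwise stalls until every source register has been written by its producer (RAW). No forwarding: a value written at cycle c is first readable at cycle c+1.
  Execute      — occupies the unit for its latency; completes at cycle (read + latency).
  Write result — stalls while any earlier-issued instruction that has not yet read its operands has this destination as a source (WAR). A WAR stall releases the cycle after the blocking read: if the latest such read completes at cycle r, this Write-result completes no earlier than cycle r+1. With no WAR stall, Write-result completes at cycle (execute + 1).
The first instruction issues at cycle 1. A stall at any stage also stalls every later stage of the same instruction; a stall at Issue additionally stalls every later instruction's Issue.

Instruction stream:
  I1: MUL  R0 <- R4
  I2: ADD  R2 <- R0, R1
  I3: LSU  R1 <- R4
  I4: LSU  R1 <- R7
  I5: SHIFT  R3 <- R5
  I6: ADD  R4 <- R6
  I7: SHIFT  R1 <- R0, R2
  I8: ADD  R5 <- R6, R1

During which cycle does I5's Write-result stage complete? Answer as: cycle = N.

cycle = 16

t=1  I1 issues→MUL
t=2  I1 reads | I2 issues→ADD
t=3  I3 issues→LSU
t=4  I3 reads
t=5  I3 exec-done
t=8  I1 exec-done
t=9  I1 writes R0
t=10  I2 reads
t=11  I3 writes R1
t=12  I2 exec-done | I4 issues→LSU
t=13  I2 writes R2 | I4 reads | I5 issues→SHIFT
t=14  I4 exec-done | I5 reads | I6 issues→ADD
t=15  I4 writes R1 | I5 exec-done | I6 reads
t=16  I5 writes R3
t=17  I6 exec-done | I7 issues→SHIFT
t=18  I6 writes R4 | I7 reads
t=19  I7 exec-done | I8 issues→ADD
t=20  I7 writes R1
t=21  I8 reads
t=23  I8 exec-done
t=24  I8 writes R5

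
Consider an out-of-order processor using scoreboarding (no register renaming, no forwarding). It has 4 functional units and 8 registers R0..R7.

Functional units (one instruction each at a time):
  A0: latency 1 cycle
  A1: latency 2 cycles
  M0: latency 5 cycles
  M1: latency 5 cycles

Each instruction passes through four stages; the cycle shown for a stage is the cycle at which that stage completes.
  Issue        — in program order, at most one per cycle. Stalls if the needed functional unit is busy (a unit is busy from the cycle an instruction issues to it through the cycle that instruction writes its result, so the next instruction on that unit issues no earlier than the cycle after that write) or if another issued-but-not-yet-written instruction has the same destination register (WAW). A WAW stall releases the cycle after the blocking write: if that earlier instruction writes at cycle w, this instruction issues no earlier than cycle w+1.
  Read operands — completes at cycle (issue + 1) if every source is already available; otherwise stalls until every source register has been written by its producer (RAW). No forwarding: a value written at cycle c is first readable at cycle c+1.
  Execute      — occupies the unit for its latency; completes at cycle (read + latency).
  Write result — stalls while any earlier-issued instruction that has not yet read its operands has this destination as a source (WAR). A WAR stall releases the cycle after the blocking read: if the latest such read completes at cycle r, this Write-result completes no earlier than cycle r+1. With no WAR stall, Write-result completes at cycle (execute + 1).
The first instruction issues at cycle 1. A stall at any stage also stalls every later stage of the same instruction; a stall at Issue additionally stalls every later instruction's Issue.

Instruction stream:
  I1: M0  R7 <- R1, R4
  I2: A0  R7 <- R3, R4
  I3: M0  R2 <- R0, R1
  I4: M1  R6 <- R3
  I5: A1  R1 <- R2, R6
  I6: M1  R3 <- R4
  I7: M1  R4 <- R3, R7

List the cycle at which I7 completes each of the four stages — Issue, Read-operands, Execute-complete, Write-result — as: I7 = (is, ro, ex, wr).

  I1 | 1 | 2 | 7 | 8
  I2 | 9 | 10 | 11 | 12   WAW R7: wait I1 write@8
  I3 | 10 | 11 | 16 | 17
  I4 | 11 | 12 | 17 | 18
  I5 | 12 | 19 | 21 | 22   RAW R6: wait I4 write@18
  I6 | 19 | 20 | 25 | 26   struct: M1 busy until I4 writes@18
  I7 | 27 | 28 | 33 | 34   struct: M1 busy until I6 writes@26

I7 = (27, 28, 33, 34)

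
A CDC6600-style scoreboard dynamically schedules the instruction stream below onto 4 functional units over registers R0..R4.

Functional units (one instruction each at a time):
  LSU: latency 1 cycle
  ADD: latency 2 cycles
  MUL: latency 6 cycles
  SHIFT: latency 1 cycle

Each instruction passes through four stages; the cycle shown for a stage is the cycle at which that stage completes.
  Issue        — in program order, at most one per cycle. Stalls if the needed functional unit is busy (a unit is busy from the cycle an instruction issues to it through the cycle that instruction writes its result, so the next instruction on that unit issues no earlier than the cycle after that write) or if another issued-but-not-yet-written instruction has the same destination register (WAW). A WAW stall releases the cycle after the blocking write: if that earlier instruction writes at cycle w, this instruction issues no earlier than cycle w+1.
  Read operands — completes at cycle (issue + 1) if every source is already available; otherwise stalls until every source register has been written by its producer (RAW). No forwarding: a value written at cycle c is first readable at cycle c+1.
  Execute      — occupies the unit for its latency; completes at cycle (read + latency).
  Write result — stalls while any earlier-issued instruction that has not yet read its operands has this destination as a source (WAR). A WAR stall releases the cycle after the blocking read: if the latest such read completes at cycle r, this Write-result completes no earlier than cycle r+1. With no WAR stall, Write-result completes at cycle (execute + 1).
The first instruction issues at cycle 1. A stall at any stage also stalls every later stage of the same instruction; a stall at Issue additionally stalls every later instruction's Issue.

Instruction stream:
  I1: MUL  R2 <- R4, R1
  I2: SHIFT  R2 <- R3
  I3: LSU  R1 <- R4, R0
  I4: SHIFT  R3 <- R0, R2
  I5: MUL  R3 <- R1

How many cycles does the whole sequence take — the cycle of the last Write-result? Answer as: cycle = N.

cycle = 26

cycle 1: issue I1 (MUL)
cycle 2: I1 read-ops
cycle 8: I1 finished on MUL
cycle 9: I1→R2
cycle 10: issue I2 (SHIFT)
cycle 11: I2 read-ops | issue I3 (LSU)
cycle 12: I2 finished on SHIFT | I3 read-ops
cycle 13: I2→R2 | I3 finished on LSU
cycle 14: I3→R1 | issue I4 (SHIFT)
cycle 15: I4 read-ops
cycle 16: I4 finished on SHIFT
cycle 17: I4→R3
cycle 18: issue I5 (MUL)
cycle 19: I5 read-ops
cycle 25: I5 finished on MUL
cycle 26: I5→R3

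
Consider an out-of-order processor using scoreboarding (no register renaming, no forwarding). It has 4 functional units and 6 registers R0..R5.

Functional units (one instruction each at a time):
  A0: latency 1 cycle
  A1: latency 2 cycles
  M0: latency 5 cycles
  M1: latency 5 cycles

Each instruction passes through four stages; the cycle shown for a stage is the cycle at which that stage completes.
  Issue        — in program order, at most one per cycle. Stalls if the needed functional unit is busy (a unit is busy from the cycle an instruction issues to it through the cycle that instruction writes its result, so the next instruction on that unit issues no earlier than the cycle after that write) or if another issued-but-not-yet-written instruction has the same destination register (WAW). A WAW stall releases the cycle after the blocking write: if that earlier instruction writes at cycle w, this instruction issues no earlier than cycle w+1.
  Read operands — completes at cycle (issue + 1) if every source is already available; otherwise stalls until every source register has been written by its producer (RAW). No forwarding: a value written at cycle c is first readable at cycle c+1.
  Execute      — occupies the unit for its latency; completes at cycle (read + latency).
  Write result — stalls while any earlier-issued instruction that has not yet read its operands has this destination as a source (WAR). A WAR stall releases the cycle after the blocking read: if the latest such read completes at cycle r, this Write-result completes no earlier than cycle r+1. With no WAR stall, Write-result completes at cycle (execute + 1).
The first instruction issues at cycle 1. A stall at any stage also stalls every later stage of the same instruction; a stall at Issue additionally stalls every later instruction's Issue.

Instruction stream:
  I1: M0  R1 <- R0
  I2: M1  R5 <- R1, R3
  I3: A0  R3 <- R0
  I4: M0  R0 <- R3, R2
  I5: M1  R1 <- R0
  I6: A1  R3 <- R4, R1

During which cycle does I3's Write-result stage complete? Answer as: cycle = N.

I1 -> (1, 2, 7, 8)
I2 -> (2, 9, 14, 15)  // RAW R1: wait I1 write@8
I3 -> (3, 4, 5, 10)  // WAR R3: wait I2 read@9
I4 -> (9, 11, 16, 17)  // struct: M0 busy until I1 writes@8, RAW R3: wait I3 write@10
I5 -> (16, 18, 23, 24)  // struct: M1 busy until I2 writes@15, RAW R0: wait I4 write@17
I6 -> (17, 25, 27, 28)  // RAW R1: wait I5 write@24

cycle = 10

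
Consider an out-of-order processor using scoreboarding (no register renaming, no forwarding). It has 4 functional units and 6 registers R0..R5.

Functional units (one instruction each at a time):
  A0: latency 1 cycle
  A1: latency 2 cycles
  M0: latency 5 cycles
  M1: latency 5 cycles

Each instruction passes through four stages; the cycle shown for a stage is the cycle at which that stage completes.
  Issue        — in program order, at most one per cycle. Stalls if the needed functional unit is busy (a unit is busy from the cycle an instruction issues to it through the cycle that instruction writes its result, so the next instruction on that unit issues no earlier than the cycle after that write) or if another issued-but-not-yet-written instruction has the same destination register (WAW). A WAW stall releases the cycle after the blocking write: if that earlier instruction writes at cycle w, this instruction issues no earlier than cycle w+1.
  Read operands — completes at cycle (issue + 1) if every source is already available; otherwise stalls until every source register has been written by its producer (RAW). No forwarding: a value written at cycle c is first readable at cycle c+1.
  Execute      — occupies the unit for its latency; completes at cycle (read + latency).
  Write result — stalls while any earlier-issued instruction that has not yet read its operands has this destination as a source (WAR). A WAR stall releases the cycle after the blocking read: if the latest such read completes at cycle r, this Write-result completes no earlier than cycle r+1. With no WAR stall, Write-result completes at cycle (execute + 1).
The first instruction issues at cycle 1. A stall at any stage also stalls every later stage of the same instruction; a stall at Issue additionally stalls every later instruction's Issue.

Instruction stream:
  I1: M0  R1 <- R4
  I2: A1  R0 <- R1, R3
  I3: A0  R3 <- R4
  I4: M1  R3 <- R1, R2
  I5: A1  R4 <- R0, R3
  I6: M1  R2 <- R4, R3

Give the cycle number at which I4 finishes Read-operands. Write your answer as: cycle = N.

I1: IS=1 RO=2 EX=7 WR=8
I2: IS=2 RO=9 EX=11 WR=12  [RAW R1: wait I1 write@8]
I3: IS=3 RO=4 EX=5 WR=10  [WAR R3: wait I2 read@9]
I4: IS=11 RO=12 EX=17 WR=18  [WAW R3: wait I3 write@10]
I5: IS=13 RO=19 EX=21 WR=22  [struct: A1 busy until I2 writes@12; RAW R3: wait I4 write@18]
I6: IS=19 RO=23 EX=28 WR=29  [struct: M1 busy until I4 writes@18; RAW R4: wait I5 write@22]

cycle = 12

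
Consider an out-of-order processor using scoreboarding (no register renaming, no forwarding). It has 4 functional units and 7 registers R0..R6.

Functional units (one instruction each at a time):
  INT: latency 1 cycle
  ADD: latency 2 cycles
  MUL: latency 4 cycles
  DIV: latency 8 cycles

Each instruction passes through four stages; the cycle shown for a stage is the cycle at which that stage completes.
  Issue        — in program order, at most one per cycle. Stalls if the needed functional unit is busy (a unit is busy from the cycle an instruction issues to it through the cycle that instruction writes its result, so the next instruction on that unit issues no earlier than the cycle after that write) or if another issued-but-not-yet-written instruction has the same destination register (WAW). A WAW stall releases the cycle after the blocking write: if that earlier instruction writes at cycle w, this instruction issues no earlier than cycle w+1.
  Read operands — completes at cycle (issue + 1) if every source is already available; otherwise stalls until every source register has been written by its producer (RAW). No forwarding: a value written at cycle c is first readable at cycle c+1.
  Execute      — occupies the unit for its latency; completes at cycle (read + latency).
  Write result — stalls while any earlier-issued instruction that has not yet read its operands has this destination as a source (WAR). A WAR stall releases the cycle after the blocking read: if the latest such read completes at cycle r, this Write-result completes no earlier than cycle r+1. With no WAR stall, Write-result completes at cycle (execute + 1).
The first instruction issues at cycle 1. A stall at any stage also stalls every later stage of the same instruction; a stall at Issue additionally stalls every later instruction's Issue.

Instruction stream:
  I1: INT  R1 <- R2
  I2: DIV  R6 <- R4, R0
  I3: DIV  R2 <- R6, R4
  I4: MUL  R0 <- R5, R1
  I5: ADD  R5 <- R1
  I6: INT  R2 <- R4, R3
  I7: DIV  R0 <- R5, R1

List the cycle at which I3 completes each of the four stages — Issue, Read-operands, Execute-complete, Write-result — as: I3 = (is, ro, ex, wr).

[1] issue I1 (INT)
[2] I1 read-ops | issue I2 (DIV)
[3] I1 finished on INT | I2 read-ops
[4] I1→R1
[11] I2 finished on DIV
[12] I2→R6
[13] issue I3 (DIV)
[14] I3 read-ops | issue I4 (MUL)
[15] I4 read-ops | issue I5 (ADD)
[16] I5 read-ops
[18] I5 finished on ADD
[19] I4 finished on MUL | I5→R5
[20] I4→R0
[22] I3 finished on DIV
[23] I3→R2
[24] issue I6 (INT)
[25] I6 read-ops | issue I7 (DIV)
[26] I6 finished on INT | I7 read-ops
[27] I6→R2
[34] I7 finished on DIV
[35] I7→R0

I3 = (13, 14, 22, 23)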